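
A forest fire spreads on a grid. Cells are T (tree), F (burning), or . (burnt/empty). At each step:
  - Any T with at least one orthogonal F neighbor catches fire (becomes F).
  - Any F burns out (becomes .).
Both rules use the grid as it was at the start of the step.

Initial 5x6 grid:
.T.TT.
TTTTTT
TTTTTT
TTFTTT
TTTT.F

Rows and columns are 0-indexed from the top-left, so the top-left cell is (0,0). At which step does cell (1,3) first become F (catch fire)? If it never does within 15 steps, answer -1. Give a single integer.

Step 1: cell (1,3)='T' (+5 fires, +2 burnt)
Step 2: cell (1,3)='T' (+8 fires, +5 burnt)
Step 3: cell (1,3)='F' (+6 fires, +8 burnt)
  -> target ignites at step 3
Step 4: cell (1,3)='.' (+4 fires, +6 burnt)
Step 5: cell (1,3)='.' (+1 fires, +4 burnt)
Step 6: cell (1,3)='.' (+0 fires, +1 burnt)
  fire out at step 6

3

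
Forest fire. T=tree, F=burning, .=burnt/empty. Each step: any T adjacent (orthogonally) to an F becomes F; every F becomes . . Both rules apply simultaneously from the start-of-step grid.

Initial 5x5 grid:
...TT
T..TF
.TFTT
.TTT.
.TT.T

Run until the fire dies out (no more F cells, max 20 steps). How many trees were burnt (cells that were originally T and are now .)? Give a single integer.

Answer: 11

Derivation:
Step 1: +6 fires, +2 burnt (F count now 6)
Step 2: +4 fires, +6 burnt (F count now 4)
Step 3: +1 fires, +4 burnt (F count now 1)
Step 4: +0 fires, +1 burnt (F count now 0)
Fire out after step 4
Initially T: 13, now '.': 23
Total burnt (originally-T cells now '.'): 11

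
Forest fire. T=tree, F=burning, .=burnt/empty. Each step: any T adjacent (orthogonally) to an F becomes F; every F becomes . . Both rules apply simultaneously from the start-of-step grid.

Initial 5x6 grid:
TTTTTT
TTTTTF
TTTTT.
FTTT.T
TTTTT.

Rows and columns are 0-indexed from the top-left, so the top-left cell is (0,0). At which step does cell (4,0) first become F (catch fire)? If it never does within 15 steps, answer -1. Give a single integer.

Step 1: cell (4,0)='F' (+5 fires, +2 burnt)
  -> target ignites at step 1
Step 2: cell (4,0)='.' (+7 fires, +5 burnt)
Step 3: cell (4,0)='.' (+8 fires, +7 burnt)
Step 4: cell (4,0)='.' (+3 fires, +8 burnt)
Step 5: cell (4,0)='.' (+1 fires, +3 burnt)
Step 6: cell (4,0)='.' (+0 fires, +1 burnt)
  fire out at step 6

1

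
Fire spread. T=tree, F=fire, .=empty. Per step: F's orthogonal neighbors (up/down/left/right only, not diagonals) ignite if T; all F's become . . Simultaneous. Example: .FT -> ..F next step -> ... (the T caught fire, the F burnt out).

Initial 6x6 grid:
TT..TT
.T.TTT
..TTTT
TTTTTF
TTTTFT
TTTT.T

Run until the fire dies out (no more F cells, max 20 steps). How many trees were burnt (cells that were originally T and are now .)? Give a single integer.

Step 1: +4 fires, +2 burnt (F count now 4)
Step 2: +6 fires, +4 burnt (F count now 6)
Step 3: +6 fires, +6 burnt (F count now 6)
Step 4: +6 fires, +6 burnt (F count now 6)
Step 5: +2 fires, +6 burnt (F count now 2)
Step 6: +0 fires, +2 burnt (F count now 0)
Fire out after step 6
Initially T: 27, now '.': 33
Total burnt (originally-T cells now '.'): 24

Answer: 24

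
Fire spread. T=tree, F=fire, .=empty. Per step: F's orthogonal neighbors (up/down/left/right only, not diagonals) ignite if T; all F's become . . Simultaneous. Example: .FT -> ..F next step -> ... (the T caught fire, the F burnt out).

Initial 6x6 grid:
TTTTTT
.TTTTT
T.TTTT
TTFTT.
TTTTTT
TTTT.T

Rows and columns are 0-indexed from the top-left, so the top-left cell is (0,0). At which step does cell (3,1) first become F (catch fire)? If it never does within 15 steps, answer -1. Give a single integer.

Step 1: cell (3,1)='F' (+4 fires, +1 burnt)
  -> target ignites at step 1
Step 2: cell (3,1)='.' (+7 fires, +4 burnt)
Step 3: cell (3,1)='.' (+9 fires, +7 burnt)
Step 4: cell (3,1)='.' (+6 fires, +9 burnt)
Step 5: cell (3,1)='.' (+4 fires, +6 burnt)
Step 6: cell (3,1)='.' (+1 fires, +4 burnt)
Step 7: cell (3,1)='.' (+0 fires, +1 burnt)
  fire out at step 7

1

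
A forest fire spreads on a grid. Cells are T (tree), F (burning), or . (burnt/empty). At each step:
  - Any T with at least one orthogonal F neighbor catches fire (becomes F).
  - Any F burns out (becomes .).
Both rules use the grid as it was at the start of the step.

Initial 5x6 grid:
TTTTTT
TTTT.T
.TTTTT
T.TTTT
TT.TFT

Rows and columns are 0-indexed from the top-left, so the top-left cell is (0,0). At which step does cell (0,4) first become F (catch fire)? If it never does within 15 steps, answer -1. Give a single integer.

Step 1: cell (0,4)='T' (+3 fires, +1 burnt)
Step 2: cell (0,4)='T' (+3 fires, +3 burnt)
Step 3: cell (0,4)='T' (+3 fires, +3 burnt)
Step 4: cell (0,4)='T' (+3 fires, +3 burnt)
Step 5: cell (0,4)='T' (+4 fires, +3 burnt)
Step 6: cell (0,4)='F' (+3 fires, +4 burnt)
  -> target ignites at step 6
Step 7: cell (0,4)='.' (+2 fires, +3 burnt)
Step 8: cell (0,4)='.' (+1 fires, +2 burnt)
Step 9: cell (0,4)='.' (+0 fires, +1 burnt)
  fire out at step 9

6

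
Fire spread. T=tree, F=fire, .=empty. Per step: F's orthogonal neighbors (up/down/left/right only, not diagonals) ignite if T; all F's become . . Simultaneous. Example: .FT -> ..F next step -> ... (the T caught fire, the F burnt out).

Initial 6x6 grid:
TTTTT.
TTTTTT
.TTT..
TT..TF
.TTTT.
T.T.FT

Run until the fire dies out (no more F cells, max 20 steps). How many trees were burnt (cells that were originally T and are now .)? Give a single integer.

Answer: 23

Derivation:
Step 1: +3 fires, +2 burnt (F count now 3)
Step 2: +1 fires, +3 burnt (F count now 1)
Step 3: +1 fires, +1 burnt (F count now 1)
Step 4: +2 fires, +1 burnt (F count now 2)
Step 5: +1 fires, +2 burnt (F count now 1)
Step 6: +2 fires, +1 burnt (F count now 2)
Step 7: +2 fires, +2 burnt (F count now 2)
Step 8: +4 fires, +2 burnt (F count now 4)
Step 9: +3 fires, +4 burnt (F count now 3)
Step 10: +2 fires, +3 burnt (F count now 2)
Step 11: +2 fires, +2 burnt (F count now 2)
Step 12: +0 fires, +2 burnt (F count now 0)
Fire out after step 12
Initially T: 24, now '.': 35
Total burnt (originally-T cells now '.'): 23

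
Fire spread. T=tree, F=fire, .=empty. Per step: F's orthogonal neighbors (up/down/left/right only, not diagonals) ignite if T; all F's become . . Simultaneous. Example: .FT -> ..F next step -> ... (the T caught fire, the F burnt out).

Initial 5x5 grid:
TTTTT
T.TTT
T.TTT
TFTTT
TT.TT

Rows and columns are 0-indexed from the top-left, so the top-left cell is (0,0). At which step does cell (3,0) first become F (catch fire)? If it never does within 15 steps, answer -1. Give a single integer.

Step 1: cell (3,0)='F' (+3 fires, +1 burnt)
  -> target ignites at step 1
Step 2: cell (3,0)='.' (+4 fires, +3 burnt)
Step 3: cell (3,0)='.' (+5 fires, +4 burnt)
Step 4: cell (3,0)='.' (+5 fires, +5 burnt)
Step 5: cell (3,0)='.' (+3 fires, +5 burnt)
Step 6: cell (3,0)='.' (+1 fires, +3 burnt)
Step 7: cell (3,0)='.' (+0 fires, +1 burnt)
  fire out at step 7

1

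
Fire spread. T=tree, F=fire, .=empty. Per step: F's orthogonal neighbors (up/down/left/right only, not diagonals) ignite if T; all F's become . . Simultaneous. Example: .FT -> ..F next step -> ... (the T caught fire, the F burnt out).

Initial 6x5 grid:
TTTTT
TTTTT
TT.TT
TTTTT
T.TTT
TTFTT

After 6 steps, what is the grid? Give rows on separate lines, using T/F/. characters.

Step 1: 3 trees catch fire, 1 burn out
  TTTTT
  TTTTT
  TT.TT
  TTTTT
  T.FTT
  TF.FT
Step 2: 4 trees catch fire, 3 burn out
  TTTTT
  TTTTT
  TT.TT
  TTFTT
  T..FT
  F...F
Step 3: 4 trees catch fire, 4 burn out
  TTTTT
  TTTTT
  TT.TT
  TF.FT
  F...F
  .....
Step 4: 4 trees catch fire, 4 burn out
  TTTTT
  TTTTT
  TF.FT
  F...F
  .....
  .....
Step 5: 4 trees catch fire, 4 burn out
  TTTTT
  TFTFT
  F...F
  .....
  .....
  .....
Step 6: 5 trees catch fire, 4 burn out
  TFTFT
  F.F.F
  .....
  .....
  .....
  .....

TFTFT
F.F.F
.....
.....
.....
.....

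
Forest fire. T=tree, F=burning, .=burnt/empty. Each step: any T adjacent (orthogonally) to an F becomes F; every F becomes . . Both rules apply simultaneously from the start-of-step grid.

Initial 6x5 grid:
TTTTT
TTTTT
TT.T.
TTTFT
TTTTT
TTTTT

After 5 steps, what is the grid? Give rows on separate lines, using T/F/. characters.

Step 1: 4 trees catch fire, 1 burn out
  TTTTT
  TTTTT
  TT.F.
  TTF.F
  TTTFT
  TTTTT
Step 2: 5 trees catch fire, 4 burn out
  TTTTT
  TTTFT
  TT...
  TF...
  TTF.F
  TTTFT
Step 3: 8 trees catch fire, 5 burn out
  TTTFT
  TTF.F
  TF...
  F....
  TF...
  TTF.F
Step 4: 6 trees catch fire, 8 burn out
  TTF.F
  TF...
  F....
  .....
  F....
  TF...
Step 5: 3 trees catch fire, 6 burn out
  TF...
  F....
  .....
  .....
  .....
  F....

TF...
F....
.....
.....
.....
F....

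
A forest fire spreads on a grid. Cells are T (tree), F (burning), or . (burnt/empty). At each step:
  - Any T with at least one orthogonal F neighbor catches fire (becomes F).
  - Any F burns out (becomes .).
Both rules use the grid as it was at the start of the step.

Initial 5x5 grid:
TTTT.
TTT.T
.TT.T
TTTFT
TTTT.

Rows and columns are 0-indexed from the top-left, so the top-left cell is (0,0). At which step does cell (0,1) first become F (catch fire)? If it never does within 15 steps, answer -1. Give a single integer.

Step 1: cell (0,1)='T' (+3 fires, +1 burnt)
Step 2: cell (0,1)='T' (+4 fires, +3 burnt)
Step 3: cell (0,1)='T' (+5 fires, +4 burnt)
Step 4: cell (0,1)='T' (+3 fires, +5 burnt)
Step 5: cell (0,1)='F' (+3 fires, +3 burnt)
  -> target ignites at step 5
Step 6: cell (0,1)='.' (+1 fires, +3 burnt)
Step 7: cell (0,1)='.' (+0 fires, +1 burnt)
  fire out at step 7

5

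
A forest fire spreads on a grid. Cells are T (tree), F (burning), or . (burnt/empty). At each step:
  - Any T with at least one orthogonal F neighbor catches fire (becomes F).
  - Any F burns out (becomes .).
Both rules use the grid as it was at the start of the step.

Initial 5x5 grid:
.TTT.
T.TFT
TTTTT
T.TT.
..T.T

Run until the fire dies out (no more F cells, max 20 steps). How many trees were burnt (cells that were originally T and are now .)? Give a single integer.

Step 1: +4 fires, +1 burnt (F count now 4)
Step 2: +4 fires, +4 burnt (F count now 4)
Step 3: +3 fires, +4 burnt (F count now 3)
Step 4: +2 fires, +3 burnt (F count now 2)
Step 5: +2 fires, +2 burnt (F count now 2)
Step 6: +0 fires, +2 burnt (F count now 0)
Fire out after step 6
Initially T: 16, now '.': 24
Total burnt (originally-T cells now '.'): 15

Answer: 15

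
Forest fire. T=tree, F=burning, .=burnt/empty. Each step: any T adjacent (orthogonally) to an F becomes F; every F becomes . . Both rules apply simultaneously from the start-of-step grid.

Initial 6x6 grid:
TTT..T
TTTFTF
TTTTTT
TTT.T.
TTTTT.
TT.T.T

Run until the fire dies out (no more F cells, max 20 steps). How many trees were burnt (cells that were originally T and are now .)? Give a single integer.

Answer: 26

Derivation:
Step 1: +5 fires, +2 burnt (F count now 5)
Step 2: +4 fires, +5 burnt (F count now 4)
Step 3: +5 fires, +4 burnt (F count now 5)
Step 4: +5 fires, +5 burnt (F count now 5)
Step 5: +3 fires, +5 burnt (F count now 3)
Step 6: +3 fires, +3 burnt (F count now 3)
Step 7: +1 fires, +3 burnt (F count now 1)
Step 8: +0 fires, +1 burnt (F count now 0)
Fire out after step 8
Initially T: 27, now '.': 35
Total burnt (originally-T cells now '.'): 26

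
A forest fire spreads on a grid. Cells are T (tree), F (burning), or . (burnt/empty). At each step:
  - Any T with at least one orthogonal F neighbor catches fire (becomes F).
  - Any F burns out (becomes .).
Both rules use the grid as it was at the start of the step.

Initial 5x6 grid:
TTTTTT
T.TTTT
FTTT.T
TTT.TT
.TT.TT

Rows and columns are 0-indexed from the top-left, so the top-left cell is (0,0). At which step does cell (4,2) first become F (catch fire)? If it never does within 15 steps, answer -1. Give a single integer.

Step 1: cell (4,2)='T' (+3 fires, +1 burnt)
Step 2: cell (4,2)='T' (+3 fires, +3 burnt)
Step 3: cell (4,2)='T' (+5 fires, +3 burnt)
Step 4: cell (4,2)='F' (+3 fires, +5 burnt)
  -> target ignites at step 4
Step 5: cell (4,2)='.' (+2 fires, +3 burnt)
Step 6: cell (4,2)='.' (+2 fires, +2 burnt)
Step 7: cell (4,2)='.' (+2 fires, +2 burnt)
Step 8: cell (4,2)='.' (+1 fires, +2 burnt)
Step 9: cell (4,2)='.' (+2 fires, +1 burnt)
Step 10: cell (4,2)='.' (+1 fires, +2 burnt)
Step 11: cell (4,2)='.' (+0 fires, +1 burnt)
  fire out at step 11

4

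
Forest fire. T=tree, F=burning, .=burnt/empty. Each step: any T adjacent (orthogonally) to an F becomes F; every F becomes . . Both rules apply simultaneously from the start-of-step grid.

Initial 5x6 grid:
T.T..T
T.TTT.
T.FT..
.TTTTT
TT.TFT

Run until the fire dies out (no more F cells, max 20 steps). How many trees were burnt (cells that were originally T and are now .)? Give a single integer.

Step 1: +6 fires, +2 burnt (F count now 6)
Step 2: +5 fires, +6 burnt (F count now 5)
Step 3: +2 fires, +5 burnt (F count now 2)
Step 4: +1 fires, +2 burnt (F count now 1)
Step 5: +0 fires, +1 burnt (F count now 0)
Fire out after step 5
Initially T: 18, now '.': 26
Total burnt (originally-T cells now '.'): 14

Answer: 14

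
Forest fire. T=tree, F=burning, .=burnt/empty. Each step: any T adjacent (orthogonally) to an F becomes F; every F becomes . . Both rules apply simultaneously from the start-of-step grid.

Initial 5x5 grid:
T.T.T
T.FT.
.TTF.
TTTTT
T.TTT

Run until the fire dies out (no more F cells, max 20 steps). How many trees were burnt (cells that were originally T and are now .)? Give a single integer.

Answer: 13

Derivation:
Step 1: +4 fires, +2 burnt (F count now 4)
Step 2: +4 fires, +4 burnt (F count now 4)
Step 3: +3 fires, +4 burnt (F count now 3)
Step 4: +1 fires, +3 burnt (F count now 1)
Step 5: +1 fires, +1 burnt (F count now 1)
Step 6: +0 fires, +1 burnt (F count now 0)
Fire out after step 6
Initially T: 16, now '.': 22
Total burnt (originally-T cells now '.'): 13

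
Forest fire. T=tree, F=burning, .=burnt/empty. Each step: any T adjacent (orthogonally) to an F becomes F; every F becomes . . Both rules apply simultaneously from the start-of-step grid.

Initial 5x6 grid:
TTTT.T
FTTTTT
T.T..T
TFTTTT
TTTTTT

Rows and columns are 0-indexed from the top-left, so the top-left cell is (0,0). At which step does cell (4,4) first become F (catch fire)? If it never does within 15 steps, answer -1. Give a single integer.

Step 1: cell (4,4)='T' (+6 fires, +2 burnt)
Step 2: cell (4,4)='T' (+6 fires, +6 burnt)
Step 3: cell (4,4)='T' (+4 fires, +6 burnt)
Step 4: cell (4,4)='F' (+4 fires, +4 burnt)
  -> target ignites at step 4
Step 5: cell (4,4)='.' (+3 fires, +4 burnt)
Step 6: cell (4,4)='.' (+1 fires, +3 burnt)
Step 7: cell (4,4)='.' (+0 fires, +1 burnt)
  fire out at step 7

4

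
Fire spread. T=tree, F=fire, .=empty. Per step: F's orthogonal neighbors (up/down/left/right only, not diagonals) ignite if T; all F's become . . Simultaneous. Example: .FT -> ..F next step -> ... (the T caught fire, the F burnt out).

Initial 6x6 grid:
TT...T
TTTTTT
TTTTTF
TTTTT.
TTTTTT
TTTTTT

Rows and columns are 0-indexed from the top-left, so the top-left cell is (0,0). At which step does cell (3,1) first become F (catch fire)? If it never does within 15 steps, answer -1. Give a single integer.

Step 1: cell (3,1)='T' (+2 fires, +1 burnt)
Step 2: cell (3,1)='T' (+4 fires, +2 burnt)
Step 3: cell (3,1)='T' (+4 fires, +4 burnt)
Step 4: cell (3,1)='T' (+6 fires, +4 burnt)
Step 5: cell (3,1)='F' (+6 fires, +6 burnt)
  -> target ignites at step 5
Step 6: cell (3,1)='.' (+5 fires, +6 burnt)
Step 7: cell (3,1)='.' (+3 fires, +5 burnt)
Step 8: cell (3,1)='.' (+1 fires, +3 burnt)
Step 9: cell (3,1)='.' (+0 fires, +1 burnt)
  fire out at step 9

5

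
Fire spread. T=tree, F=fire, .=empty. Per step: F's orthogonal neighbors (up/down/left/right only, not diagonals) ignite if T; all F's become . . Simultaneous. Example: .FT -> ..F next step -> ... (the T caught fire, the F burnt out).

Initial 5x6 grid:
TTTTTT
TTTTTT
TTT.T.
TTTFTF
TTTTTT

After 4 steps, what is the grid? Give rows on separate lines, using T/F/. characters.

Step 1: 4 trees catch fire, 2 burn out
  TTTTTT
  TTTTTT
  TTT.T.
  TTF.F.
  TTTFTF
Step 2: 5 trees catch fire, 4 burn out
  TTTTTT
  TTTTTT
  TTF.F.
  TF....
  TTF.F.
Step 3: 5 trees catch fire, 5 burn out
  TTTTTT
  TTFTFT
  TF....
  F.....
  TF....
Step 4: 7 trees catch fire, 5 burn out
  TTFTFT
  TF.F.F
  F.....
  ......
  F.....

TTFTFT
TF.F.F
F.....
......
F.....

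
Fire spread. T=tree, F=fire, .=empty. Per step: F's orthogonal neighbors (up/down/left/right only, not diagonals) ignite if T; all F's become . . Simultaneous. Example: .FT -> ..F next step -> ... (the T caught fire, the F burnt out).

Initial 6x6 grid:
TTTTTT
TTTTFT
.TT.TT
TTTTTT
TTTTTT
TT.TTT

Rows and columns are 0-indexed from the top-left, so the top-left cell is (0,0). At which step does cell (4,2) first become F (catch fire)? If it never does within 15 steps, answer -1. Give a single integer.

Step 1: cell (4,2)='T' (+4 fires, +1 burnt)
Step 2: cell (4,2)='T' (+5 fires, +4 burnt)
Step 3: cell (4,2)='T' (+6 fires, +5 burnt)
Step 4: cell (4,2)='T' (+7 fires, +6 burnt)
Step 5: cell (4,2)='F' (+5 fires, +7 burnt)
  -> target ignites at step 5
Step 6: cell (4,2)='.' (+2 fires, +5 burnt)
Step 7: cell (4,2)='.' (+2 fires, +2 burnt)
Step 8: cell (4,2)='.' (+1 fires, +2 burnt)
Step 9: cell (4,2)='.' (+0 fires, +1 burnt)
  fire out at step 9

5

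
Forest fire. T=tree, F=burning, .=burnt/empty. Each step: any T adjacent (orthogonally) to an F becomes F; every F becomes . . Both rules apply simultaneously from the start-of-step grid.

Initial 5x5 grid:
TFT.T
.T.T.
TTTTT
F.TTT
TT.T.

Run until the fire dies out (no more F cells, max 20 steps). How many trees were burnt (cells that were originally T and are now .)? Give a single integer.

Answer: 15

Derivation:
Step 1: +5 fires, +2 burnt (F count now 5)
Step 2: +2 fires, +5 burnt (F count now 2)
Step 3: +1 fires, +2 burnt (F count now 1)
Step 4: +2 fires, +1 burnt (F count now 2)
Step 5: +3 fires, +2 burnt (F count now 3)
Step 6: +2 fires, +3 burnt (F count now 2)
Step 7: +0 fires, +2 burnt (F count now 0)
Fire out after step 7
Initially T: 16, now '.': 24
Total burnt (originally-T cells now '.'): 15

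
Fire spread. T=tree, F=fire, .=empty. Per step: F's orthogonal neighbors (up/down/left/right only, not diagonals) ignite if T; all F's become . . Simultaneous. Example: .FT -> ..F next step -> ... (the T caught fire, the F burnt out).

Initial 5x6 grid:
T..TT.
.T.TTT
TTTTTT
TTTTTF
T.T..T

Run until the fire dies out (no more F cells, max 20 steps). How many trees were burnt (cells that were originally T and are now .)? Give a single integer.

Answer: 20

Derivation:
Step 1: +3 fires, +1 burnt (F count now 3)
Step 2: +3 fires, +3 burnt (F count now 3)
Step 3: +3 fires, +3 burnt (F count now 3)
Step 4: +5 fires, +3 burnt (F count now 5)
Step 5: +3 fires, +5 burnt (F count now 3)
Step 6: +3 fires, +3 burnt (F count now 3)
Step 7: +0 fires, +3 burnt (F count now 0)
Fire out after step 7
Initially T: 21, now '.': 29
Total burnt (originally-T cells now '.'): 20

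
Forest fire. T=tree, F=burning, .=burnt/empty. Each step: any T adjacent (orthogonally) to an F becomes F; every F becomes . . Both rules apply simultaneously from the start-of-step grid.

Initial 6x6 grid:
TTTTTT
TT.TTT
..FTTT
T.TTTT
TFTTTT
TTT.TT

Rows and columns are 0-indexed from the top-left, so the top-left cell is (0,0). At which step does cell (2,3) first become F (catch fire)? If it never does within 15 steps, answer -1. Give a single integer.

Step 1: cell (2,3)='F' (+5 fires, +2 burnt)
  -> target ignites at step 1
Step 2: cell (2,3)='.' (+7 fires, +5 burnt)
Step 3: cell (2,3)='.' (+5 fires, +7 burnt)
Step 4: cell (2,3)='.' (+6 fires, +5 burnt)
Step 5: cell (2,3)='.' (+3 fires, +6 burnt)
Step 6: cell (2,3)='.' (+2 fires, +3 burnt)
Step 7: cell (2,3)='.' (+1 fires, +2 burnt)
Step 8: cell (2,3)='.' (+0 fires, +1 burnt)
  fire out at step 8

1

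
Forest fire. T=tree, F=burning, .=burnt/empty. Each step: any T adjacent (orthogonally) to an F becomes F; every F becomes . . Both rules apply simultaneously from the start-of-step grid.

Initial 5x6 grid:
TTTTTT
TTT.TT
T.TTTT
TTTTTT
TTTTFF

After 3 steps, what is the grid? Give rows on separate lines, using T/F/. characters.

Step 1: 3 trees catch fire, 2 burn out
  TTTTTT
  TTT.TT
  T.TTTT
  TTTTFF
  TTTF..
Step 2: 4 trees catch fire, 3 burn out
  TTTTTT
  TTT.TT
  T.TTFF
  TTTF..
  TTF...
Step 3: 5 trees catch fire, 4 burn out
  TTTTTT
  TTT.FF
  T.TF..
  TTF...
  TF....

TTTTTT
TTT.FF
T.TF..
TTF...
TF....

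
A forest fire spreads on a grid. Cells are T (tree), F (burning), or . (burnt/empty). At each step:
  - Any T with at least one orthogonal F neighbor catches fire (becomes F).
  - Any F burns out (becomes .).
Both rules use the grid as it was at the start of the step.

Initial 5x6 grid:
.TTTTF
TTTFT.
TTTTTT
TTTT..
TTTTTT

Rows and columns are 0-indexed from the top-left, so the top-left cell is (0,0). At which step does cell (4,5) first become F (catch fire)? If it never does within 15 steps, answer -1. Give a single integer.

Step 1: cell (4,5)='T' (+5 fires, +2 burnt)
Step 2: cell (4,5)='T' (+5 fires, +5 burnt)
Step 3: cell (4,5)='T' (+6 fires, +5 burnt)
Step 4: cell (4,5)='T' (+4 fires, +6 burnt)
Step 5: cell (4,5)='F' (+3 fires, +4 burnt)
  -> target ignites at step 5
Step 6: cell (4,5)='.' (+1 fires, +3 burnt)
Step 7: cell (4,5)='.' (+0 fires, +1 burnt)
  fire out at step 7

5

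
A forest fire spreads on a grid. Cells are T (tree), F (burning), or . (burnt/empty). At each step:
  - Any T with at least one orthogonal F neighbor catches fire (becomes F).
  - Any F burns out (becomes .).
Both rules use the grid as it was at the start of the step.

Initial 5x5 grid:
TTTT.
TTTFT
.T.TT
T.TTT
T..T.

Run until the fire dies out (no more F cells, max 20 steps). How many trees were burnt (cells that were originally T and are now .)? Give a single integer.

Step 1: +4 fires, +1 burnt (F count now 4)
Step 2: +4 fires, +4 burnt (F count now 4)
Step 3: +6 fires, +4 burnt (F count now 6)
Step 4: +1 fires, +6 burnt (F count now 1)
Step 5: +0 fires, +1 burnt (F count now 0)
Fire out after step 5
Initially T: 17, now '.': 23
Total burnt (originally-T cells now '.'): 15

Answer: 15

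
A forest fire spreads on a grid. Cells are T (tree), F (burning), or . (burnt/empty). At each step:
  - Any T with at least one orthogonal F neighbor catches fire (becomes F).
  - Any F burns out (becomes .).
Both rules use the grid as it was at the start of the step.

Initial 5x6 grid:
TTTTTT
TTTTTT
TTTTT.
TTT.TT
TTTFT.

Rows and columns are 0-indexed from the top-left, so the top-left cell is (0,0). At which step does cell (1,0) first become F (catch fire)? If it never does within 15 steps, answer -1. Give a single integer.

Step 1: cell (1,0)='T' (+2 fires, +1 burnt)
Step 2: cell (1,0)='T' (+3 fires, +2 burnt)
Step 3: cell (1,0)='T' (+5 fires, +3 burnt)
Step 4: cell (1,0)='T' (+5 fires, +5 burnt)
Step 5: cell (1,0)='T' (+6 fires, +5 burnt)
Step 6: cell (1,0)='F' (+4 fires, +6 burnt)
  -> target ignites at step 6
Step 7: cell (1,0)='.' (+1 fires, +4 burnt)
Step 8: cell (1,0)='.' (+0 fires, +1 burnt)
  fire out at step 8

6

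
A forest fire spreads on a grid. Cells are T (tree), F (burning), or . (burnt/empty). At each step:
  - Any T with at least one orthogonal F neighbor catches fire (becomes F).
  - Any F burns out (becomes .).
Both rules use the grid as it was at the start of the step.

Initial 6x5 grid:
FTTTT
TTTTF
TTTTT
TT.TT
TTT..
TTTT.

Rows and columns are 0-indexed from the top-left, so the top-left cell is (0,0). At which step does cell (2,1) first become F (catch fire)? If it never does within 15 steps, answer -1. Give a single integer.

Step 1: cell (2,1)='T' (+5 fires, +2 burnt)
Step 2: cell (2,1)='T' (+7 fires, +5 burnt)
Step 3: cell (2,1)='F' (+4 fires, +7 burnt)
  -> target ignites at step 3
Step 4: cell (2,1)='.' (+2 fires, +4 burnt)
Step 5: cell (2,1)='.' (+2 fires, +2 burnt)
Step 6: cell (2,1)='.' (+2 fires, +2 burnt)
Step 7: cell (2,1)='.' (+1 fires, +2 burnt)
Step 8: cell (2,1)='.' (+1 fires, +1 burnt)
Step 9: cell (2,1)='.' (+0 fires, +1 burnt)
  fire out at step 9

3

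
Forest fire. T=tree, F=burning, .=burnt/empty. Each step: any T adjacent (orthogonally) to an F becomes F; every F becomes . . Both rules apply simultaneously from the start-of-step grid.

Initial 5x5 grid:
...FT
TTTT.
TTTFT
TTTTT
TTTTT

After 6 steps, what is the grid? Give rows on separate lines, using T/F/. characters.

Step 1: 5 trees catch fire, 2 burn out
  ....F
  TTTF.
  TTF.F
  TTTFT
  TTTTT
Step 2: 5 trees catch fire, 5 burn out
  .....
  TTF..
  TF...
  TTF.F
  TTTFT
Step 3: 5 trees catch fire, 5 burn out
  .....
  TF...
  F....
  TF...
  TTF.F
Step 4: 3 trees catch fire, 5 burn out
  .....
  F....
  .....
  F....
  TF...
Step 5: 1 trees catch fire, 3 burn out
  .....
  .....
  .....
  .....
  F....
Step 6: 0 trees catch fire, 1 burn out
  .....
  .....
  .....
  .....
  .....

.....
.....
.....
.....
.....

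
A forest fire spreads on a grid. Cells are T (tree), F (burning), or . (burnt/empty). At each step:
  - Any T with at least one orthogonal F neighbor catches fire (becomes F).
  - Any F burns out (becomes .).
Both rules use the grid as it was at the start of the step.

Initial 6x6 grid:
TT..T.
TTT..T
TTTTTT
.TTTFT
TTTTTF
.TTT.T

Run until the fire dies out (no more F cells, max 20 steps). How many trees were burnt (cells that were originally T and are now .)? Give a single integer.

Answer: 25

Derivation:
Step 1: +5 fires, +2 burnt (F count now 5)
Step 2: +4 fires, +5 burnt (F count now 4)
Step 3: +5 fires, +4 burnt (F count now 5)
Step 4: +4 fires, +5 burnt (F count now 4)
Step 5: +4 fires, +4 burnt (F count now 4)
Step 6: +2 fires, +4 burnt (F count now 2)
Step 7: +1 fires, +2 burnt (F count now 1)
Step 8: +0 fires, +1 burnt (F count now 0)
Fire out after step 8
Initially T: 26, now '.': 35
Total burnt (originally-T cells now '.'): 25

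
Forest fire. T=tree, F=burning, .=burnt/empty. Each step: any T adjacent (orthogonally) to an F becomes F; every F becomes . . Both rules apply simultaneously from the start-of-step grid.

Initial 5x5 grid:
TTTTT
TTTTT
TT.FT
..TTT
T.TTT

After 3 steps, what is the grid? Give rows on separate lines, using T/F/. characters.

Step 1: 3 trees catch fire, 1 burn out
  TTTTT
  TTTFT
  TT..F
  ..TFT
  T.TTT
Step 2: 6 trees catch fire, 3 burn out
  TTTFT
  TTF.F
  TT...
  ..F.F
  T.TFT
Step 3: 5 trees catch fire, 6 burn out
  TTF.F
  TF...
  TT...
  .....
  T.F.F

TTF.F
TF...
TT...
.....
T.F.F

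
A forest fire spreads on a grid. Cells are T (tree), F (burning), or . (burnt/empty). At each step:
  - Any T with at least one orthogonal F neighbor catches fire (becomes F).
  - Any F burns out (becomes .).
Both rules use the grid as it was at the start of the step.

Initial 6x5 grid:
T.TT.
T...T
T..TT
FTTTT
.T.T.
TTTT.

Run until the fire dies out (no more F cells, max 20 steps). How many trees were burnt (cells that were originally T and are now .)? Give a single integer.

Answer: 16

Derivation:
Step 1: +2 fires, +1 burnt (F count now 2)
Step 2: +3 fires, +2 burnt (F count now 3)
Step 3: +3 fires, +3 burnt (F count now 3)
Step 4: +5 fires, +3 burnt (F count now 5)
Step 5: +2 fires, +5 burnt (F count now 2)
Step 6: +1 fires, +2 burnt (F count now 1)
Step 7: +0 fires, +1 burnt (F count now 0)
Fire out after step 7
Initially T: 18, now '.': 28
Total burnt (originally-T cells now '.'): 16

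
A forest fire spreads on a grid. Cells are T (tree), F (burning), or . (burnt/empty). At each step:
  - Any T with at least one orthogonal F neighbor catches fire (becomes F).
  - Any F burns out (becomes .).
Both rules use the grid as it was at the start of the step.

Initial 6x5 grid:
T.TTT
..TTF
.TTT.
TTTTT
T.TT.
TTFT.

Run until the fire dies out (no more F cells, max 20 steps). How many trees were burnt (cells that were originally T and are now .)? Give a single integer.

Answer: 19

Derivation:
Step 1: +5 fires, +2 burnt (F count now 5)
Step 2: +6 fires, +5 burnt (F count now 6)
Step 3: +5 fires, +6 burnt (F count now 5)
Step 4: +3 fires, +5 burnt (F count now 3)
Step 5: +0 fires, +3 burnt (F count now 0)
Fire out after step 5
Initially T: 20, now '.': 29
Total burnt (originally-T cells now '.'): 19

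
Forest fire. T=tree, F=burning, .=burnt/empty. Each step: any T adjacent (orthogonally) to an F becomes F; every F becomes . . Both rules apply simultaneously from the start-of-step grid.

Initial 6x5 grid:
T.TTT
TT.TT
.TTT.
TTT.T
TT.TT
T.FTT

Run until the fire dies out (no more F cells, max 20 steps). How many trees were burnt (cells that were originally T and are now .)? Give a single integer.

Answer: 5

Derivation:
Step 1: +1 fires, +1 burnt (F count now 1)
Step 2: +2 fires, +1 burnt (F count now 2)
Step 3: +1 fires, +2 burnt (F count now 1)
Step 4: +1 fires, +1 burnt (F count now 1)
Step 5: +0 fires, +1 burnt (F count now 0)
Fire out after step 5
Initially T: 22, now '.': 13
Total burnt (originally-T cells now '.'): 5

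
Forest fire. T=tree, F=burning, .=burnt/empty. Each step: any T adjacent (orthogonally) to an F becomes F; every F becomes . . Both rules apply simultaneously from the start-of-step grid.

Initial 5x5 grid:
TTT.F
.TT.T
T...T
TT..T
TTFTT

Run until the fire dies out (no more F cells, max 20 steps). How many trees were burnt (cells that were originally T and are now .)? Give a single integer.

Step 1: +3 fires, +2 burnt (F count now 3)
Step 2: +4 fires, +3 burnt (F count now 4)
Step 3: +2 fires, +4 burnt (F count now 2)
Step 4: +1 fires, +2 burnt (F count now 1)
Step 5: +0 fires, +1 burnt (F count now 0)
Fire out after step 5
Initially T: 15, now '.': 20
Total burnt (originally-T cells now '.'): 10

Answer: 10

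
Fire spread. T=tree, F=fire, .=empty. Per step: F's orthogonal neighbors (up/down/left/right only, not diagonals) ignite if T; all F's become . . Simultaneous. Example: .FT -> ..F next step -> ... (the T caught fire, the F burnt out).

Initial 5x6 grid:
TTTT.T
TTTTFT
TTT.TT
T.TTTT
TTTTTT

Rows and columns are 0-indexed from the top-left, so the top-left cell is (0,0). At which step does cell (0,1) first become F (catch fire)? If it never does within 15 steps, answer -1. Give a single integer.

Step 1: cell (0,1)='T' (+3 fires, +1 burnt)
Step 2: cell (0,1)='T' (+5 fires, +3 burnt)
Step 3: cell (0,1)='T' (+6 fires, +5 burnt)
Step 4: cell (0,1)='F' (+6 fires, +6 burnt)
  -> target ignites at step 4
Step 5: cell (0,1)='.' (+3 fires, +6 burnt)
Step 6: cell (0,1)='.' (+2 fires, +3 burnt)
Step 7: cell (0,1)='.' (+1 fires, +2 burnt)
Step 8: cell (0,1)='.' (+0 fires, +1 burnt)
  fire out at step 8

4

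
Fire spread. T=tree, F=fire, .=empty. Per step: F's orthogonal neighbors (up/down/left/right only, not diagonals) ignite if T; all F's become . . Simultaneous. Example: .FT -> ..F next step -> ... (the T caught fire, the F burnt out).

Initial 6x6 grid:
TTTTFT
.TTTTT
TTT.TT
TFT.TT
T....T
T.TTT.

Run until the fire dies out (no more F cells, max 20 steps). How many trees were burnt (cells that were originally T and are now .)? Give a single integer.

Step 1: +6 fires, +2 burnt (F count now 6)
Step 2: +8 fires, +6 burnt (F count now 8)
Step 3: +5 fires, +8 burnt (F count now 5)
Step 4: +2 fires, +5 burnt (F count now 2)
Step 5: +1 fires, +2 burnt (F count now 1)
Step 6: +0 fires, +1 burnt (F count now 0)
Fire out after step 6
Initially T: 25, now '.': 33
Total burnt (originally-T cells now '.'): 22

Answer: 22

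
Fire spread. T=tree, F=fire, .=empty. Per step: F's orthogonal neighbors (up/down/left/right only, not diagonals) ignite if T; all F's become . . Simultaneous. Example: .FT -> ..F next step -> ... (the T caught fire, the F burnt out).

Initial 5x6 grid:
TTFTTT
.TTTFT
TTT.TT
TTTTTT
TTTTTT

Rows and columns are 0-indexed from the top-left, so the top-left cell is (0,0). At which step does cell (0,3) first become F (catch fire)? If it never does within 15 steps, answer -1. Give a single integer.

Step 1: cell (0,3)='F' (+7 fires, +2 burnt)
  -> target ignites at step 1
Step 2: cell (0,3)='.' (+6 fires, +7 burnt)
Step 3: cell (0,3)='.' (+5 fires, +6 burnt)
Step 4: cell (0,3)='.' (+5 fires, +5 burnt)
Step 5: cell (0,3)='.' (+2 fires, +5 burnt)
Step 6: cell (0,3)='.' (+1 fires, +2 burnt)
Step 7: cell (0,3)='.' (+0 fires, +1 burnt)
  fire out at step 7

1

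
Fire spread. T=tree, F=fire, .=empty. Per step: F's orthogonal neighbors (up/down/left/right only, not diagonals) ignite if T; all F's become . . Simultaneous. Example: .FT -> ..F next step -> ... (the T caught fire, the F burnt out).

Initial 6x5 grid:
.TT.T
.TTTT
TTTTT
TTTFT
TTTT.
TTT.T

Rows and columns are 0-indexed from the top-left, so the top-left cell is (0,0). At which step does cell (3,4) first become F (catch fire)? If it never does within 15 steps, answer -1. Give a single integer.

Step 1: cell (3,4)='F' (+4 fires, +1 burnt)
  -> target ignites at step 1
Step 2: cell (3,4)='.' (+5 fires, +4 burnt)
Step 3: cell (3,4)='.' (+6 fires, +5 burnt)
Step 4: cell (3,4)='.' (+6 fires, +6 burnt)
Step 5: cell (3,4)='.' (+2 fires, +6 burnt)
Step 6: cell (3,4)='.' (+0 fires, +2 burnt)
  fire out at step 6

1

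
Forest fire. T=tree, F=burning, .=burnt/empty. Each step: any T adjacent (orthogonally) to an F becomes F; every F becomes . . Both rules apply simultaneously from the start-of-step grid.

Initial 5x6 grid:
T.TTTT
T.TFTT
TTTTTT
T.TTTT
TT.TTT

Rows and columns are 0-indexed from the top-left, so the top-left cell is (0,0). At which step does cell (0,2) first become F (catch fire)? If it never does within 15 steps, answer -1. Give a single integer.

Step 1: cell (0,2)='T' (+4 fires, +1 burnt)
Step 2: cell (0,2)='F' (+6 fires, +4 burnt)
  -> target ignites at step 2
Step 3: cell (0,2)='.' (+6 fires, +6 burnt)
Step 4: cell (0,2)='.' (+3 fires, +6 burnt)
Step 5: cell (0,2)='.' (+3 fires, +3 burnt)
Step 6: cell (0,2)='.' (+2 fires, +3 burnt)
Step 7: cell (0,2)='.' (+1 fires, +2 burnt)
Step 8: cell (0,2)='.' (+0 fires, +1 burnt)
  fire out at step 8

2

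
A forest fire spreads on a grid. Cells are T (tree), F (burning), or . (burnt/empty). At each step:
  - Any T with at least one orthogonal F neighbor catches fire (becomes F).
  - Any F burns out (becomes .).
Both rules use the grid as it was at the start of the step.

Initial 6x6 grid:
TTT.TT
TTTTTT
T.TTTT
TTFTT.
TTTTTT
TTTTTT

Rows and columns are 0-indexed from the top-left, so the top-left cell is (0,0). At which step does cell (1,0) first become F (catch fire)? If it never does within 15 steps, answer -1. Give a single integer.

Step 1: cell (1,0)='T' (+4 fires, +1 burnt)
Step 2: cell (1,0)='T' (+7 fires, +4 burnt)
Step 3: cell (1,0)='T' (+9 fires, +7 burnt)
Step 4: cell (1,0)='F' (+7 fires, +9 burnt)
  -> target ignites at step 4
Step 5: cell (1,0)='.' (+4 fires, +7 burnt)
Step 6: cell (1,0)='.' (+1 fires, +4 burnt)
Step 7: cell (1,0)='.' (+0 fires, +1 burnt)
  fire out at step 7

4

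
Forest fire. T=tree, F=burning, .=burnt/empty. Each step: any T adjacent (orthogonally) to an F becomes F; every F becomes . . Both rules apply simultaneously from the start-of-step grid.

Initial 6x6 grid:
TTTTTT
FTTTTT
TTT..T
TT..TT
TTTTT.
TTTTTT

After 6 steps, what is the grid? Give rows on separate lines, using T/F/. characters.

Step 1: 3 trees catch fire, 1 burn out
  FTTTTT
  .FTTTT
  FTT..T
  TT..TT
  TTTTT.
  TTTTTT
Step 2: 4 trees catch fire, 3 burn out
  .FTTTT
  ..FTTT
  .FT..T
  FT..TT
  TTTTT.
  TTTTTT
Step 3: 5 trees catch fire, 4 burn out
  ..FTTT
  ...FTT
  ..F..T
  .F..TT
  FTTTT.
  TTTTTT
Step 4: 4 trees catch fire, 5 burn out
  ...FTT
  ....FT
  .....T
  ....TT
  .FTTT.
  FTTTTT
Step 5: 4 trees catch fire, 4 burn out
  ....FT
  .....F
  .....T
  ....TT
  ..FTT.
  .FTTTT
Step 6: 4 trees catch fire, 4 burn out
  .....F
  ......
  .....F
  ....TT
  ...FT.
  ..FTTT

.....F
......
.....F
....TT
...FT.
..FTTT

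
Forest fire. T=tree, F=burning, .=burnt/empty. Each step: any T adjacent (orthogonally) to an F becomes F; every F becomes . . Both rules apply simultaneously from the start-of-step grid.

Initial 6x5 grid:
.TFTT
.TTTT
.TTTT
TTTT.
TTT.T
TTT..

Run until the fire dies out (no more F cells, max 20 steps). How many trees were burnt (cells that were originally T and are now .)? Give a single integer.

Answer: 21

Derivation:
Step 1: +3 fires, +1 burnt (F count now 3)
Step 2: +4 fires, +3 burnt (F count now 4)
Step 3: +4 fires, +4 burnt (F count now 4)
Step 4: +4 fires, +4 burnt (F count now 4)
Step 5: +3 fires, +4 burnt (F count now 3)
Step 6: +2 fires, +3 burnt (F count now 2)
Step 7: +1 fires, +2 burnt (F count now 1)
Step 8: +0 fires, +1 burnt (F count now 0)
Fire out after step 8
Initially T: 22, now '.': 29
Total burnt (originally-T cells now '.'): 21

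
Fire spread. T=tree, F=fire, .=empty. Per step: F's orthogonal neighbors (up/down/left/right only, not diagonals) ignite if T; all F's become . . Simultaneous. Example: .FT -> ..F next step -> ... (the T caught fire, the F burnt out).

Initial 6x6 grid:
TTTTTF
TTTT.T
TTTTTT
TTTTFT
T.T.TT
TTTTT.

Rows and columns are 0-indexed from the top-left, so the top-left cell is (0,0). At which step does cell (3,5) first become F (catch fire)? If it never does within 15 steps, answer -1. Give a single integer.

Step 1: cell (3,5)='F' (+6 fires, +2 burnt)
  -> target ignites at step 1
Step 2: cell (3,5)='.' (+6 fires, +6 burnt)
Step 3: cell (3,5)='.' (+6 fires, +6 burnt)
Step 4: cell (3,5)='.' (+5 fires, +6 burnt)
Step 5: cell (3,5)='.' (+5 fires, +5 burnt)
Step 6: cell (3,5)='.' (+2 fires, +5 burnt)
Step 7: cell (3,5)='.' (+0 fires, +2 burnt)
  fire out at step 7

1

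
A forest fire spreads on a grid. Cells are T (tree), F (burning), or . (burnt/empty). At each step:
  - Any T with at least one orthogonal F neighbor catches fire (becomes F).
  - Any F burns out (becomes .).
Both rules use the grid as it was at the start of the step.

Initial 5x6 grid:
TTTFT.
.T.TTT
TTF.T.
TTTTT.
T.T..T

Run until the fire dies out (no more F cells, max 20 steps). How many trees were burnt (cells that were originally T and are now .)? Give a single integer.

Answer: 18

Derivation:
Step 1: +5 fires, +2 burnt (F count now 5)
Step 2: +7 fires, +5 burnt (F count now 7)
Step 3: +5 fires, +7 burnt (F count now 5)
Step 4: +1 fires, +5 burnt (F count now 1)
Step 5: +0 fires, +1 burnt (F count now 0)
Fire out after step 5
Initially T: 19, now '.': 29
Total burnt (originally-T cells now '.'): 18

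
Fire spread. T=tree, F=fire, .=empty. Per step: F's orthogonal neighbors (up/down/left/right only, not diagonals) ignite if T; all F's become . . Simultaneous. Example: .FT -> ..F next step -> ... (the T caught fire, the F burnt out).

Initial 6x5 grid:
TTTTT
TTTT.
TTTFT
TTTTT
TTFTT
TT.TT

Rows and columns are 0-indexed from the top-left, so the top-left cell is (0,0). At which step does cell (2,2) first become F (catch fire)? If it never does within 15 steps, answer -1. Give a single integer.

Step 1: cell (2,2)='F' (+7 fires, +2 burnt)
  -> target ignites at step 1
Step 2: cell (2,2)='.' (+9 fires, +7 burnt)
Step 3: cell (2,2)='.' (+7 fires, +9 burnt)
Step 4: cell (2,2)='.' (+2 fires, +7 burnt)
Step 5: cell (2,2)='.' (+1 fires, +2 burnt)
Step 6: cell (2,2)='.' (+0 fires, +1 burnt)
  fire out at step 6

1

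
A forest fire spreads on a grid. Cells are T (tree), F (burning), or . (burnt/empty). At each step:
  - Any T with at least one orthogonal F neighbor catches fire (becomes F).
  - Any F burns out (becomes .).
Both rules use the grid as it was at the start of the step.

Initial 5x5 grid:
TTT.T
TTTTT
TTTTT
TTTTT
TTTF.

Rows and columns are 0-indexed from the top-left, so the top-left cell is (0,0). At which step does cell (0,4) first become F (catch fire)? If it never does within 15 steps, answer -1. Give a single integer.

Step 1: cell (0,4)='T' (+2 fires, +1 burnt)
Step 2: cell (0,4)='T' (+4 fires, +2 burnt)
Step 3: cell (0,4)='T' (+5 fires, +4 burnt)
Step 4: cell (0,4)='T' (+4 fires, +5 burnt)
Step 5: cell (0,4)='F' (+4 fires, +4 burnt)
  -> target ignites at step 5
Step 6: cell (0,4)='.' (+2 fires, +4 burnt)
Step 7: cell (0,4)='.' (+1 fires, +2 burnt)
Step 8: cell (0,4)='.' (+0 fires, +1 burnt)
  fire out at step 8

5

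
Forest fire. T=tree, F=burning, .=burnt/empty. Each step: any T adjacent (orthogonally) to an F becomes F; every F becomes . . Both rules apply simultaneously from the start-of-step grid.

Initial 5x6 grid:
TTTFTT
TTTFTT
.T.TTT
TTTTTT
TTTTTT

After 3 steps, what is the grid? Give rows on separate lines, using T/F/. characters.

Step 1: 5 trees catch fire, 2 burn out
  TTF.FT
  TTF.FT
  .T.FTT
  TTTTTT
  TTTTTT
Step 2: 6 trees catch fire, 5 burn out
  TF...F
  TF...F
  .T..FT
  TTTFTT
  TTTTTT
Step 3: 7 trees catch fire, 6 burn out
  F.....
  F.....
  .F...F
  TTF.FT
  TTTFTT

F.....
F.....
.F...F
TTF.FT
TTTFTT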